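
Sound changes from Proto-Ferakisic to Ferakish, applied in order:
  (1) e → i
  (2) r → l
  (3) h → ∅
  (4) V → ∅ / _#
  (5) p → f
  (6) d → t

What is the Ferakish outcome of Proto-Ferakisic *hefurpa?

ifulf

Ferakish: *hefurpa
  hefurpa → hifurpa   [vowel merger]
  hifurpa → hifulpa   [unconditioned shift]
  hifulpa → ifulpa   [h-loss]
  ifulpa → ifulp   [apocope]
  ifulp → ifulf   [unconditioned shift]
  ifulf (rule 6 does not apply)
  giving Ferakish ifulf.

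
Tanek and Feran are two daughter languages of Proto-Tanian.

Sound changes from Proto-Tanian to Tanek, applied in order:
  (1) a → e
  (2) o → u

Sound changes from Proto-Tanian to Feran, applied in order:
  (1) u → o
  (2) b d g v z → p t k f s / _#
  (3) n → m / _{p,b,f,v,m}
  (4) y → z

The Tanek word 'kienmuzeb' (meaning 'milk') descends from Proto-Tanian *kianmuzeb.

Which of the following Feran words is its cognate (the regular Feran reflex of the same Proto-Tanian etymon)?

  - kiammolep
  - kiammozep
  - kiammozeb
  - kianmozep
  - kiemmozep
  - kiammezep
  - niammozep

kiammozep

Feran: *kianmuzeb
  kianmuzeb → kianmozeb   [vowel merger]
  kianmozeb → kianmozep   [final devoicing]
  kianmozep → kiammozep   [nasal place assimilation]
  kiammozep (rule 4 does not apply)
  giving Feran kiammozep.
The other candidates each miss or misapply at least one Feran change.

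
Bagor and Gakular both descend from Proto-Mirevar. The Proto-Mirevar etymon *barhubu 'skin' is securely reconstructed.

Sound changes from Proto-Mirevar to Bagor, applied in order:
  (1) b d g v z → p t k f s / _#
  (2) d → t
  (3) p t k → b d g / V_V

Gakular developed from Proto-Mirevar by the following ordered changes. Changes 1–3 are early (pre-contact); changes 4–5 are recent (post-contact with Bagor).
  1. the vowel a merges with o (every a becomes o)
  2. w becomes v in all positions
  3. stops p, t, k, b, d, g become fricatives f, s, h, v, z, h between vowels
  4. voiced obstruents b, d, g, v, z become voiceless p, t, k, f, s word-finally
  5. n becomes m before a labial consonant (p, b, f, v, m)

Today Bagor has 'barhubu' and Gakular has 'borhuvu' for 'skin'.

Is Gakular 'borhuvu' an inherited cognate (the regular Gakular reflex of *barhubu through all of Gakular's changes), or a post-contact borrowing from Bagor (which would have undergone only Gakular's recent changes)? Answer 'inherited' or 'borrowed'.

inherited

If inherited, *barhubu would pass through all of Gakular's changes:
Gakular: start from *barhubu.
  rule 1 (vowel merger): barhubu → borhubu
  rule 2: no change — borhubu
  rule 3 (intervocalic lenition): borhubu → borhuvu
  rule 4: no change — borhuvu
  rule 5: no change — borhuvu
  ⇒ Gakular borhuvu
If borrowed from Bagor 'barhubu' after the early changes, it would undergo only the recent ones:
  rule 4 (final devoicing): no change (barhubu)
  rule 5 (nasal place assimilation): no change (barhubu)
  ⇒ as a loan: barhubu
Gakular 'borhuvu' matches the inherited outcome exactly, so it is an inherited cognate, not a loan.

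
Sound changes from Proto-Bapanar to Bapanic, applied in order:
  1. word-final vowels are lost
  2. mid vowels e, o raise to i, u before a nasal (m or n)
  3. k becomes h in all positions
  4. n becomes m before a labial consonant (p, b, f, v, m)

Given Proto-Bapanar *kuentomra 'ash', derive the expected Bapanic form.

huintumr

Bapanic: *kuentomra > kuentomr > kuintumr > huintumr  (by apocope, pre-nasal raising, unconditioned shift)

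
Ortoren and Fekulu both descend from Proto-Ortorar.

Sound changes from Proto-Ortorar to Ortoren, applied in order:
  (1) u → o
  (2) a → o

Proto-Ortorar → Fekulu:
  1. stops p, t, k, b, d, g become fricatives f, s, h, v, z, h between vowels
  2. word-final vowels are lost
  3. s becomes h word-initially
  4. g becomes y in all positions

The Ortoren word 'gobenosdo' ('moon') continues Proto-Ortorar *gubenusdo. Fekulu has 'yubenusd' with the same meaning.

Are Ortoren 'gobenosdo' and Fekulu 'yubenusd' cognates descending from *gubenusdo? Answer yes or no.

no

Derive the expected Fekulu reflex of *gubenusdo:
Fekulu: *gubenusdo > guvenusdo > guvenusd > yuvenusd  (by intervocalic lenition, apocope, unconditioned shift)
The regular Fekulu reflex would be 'yuvenusd', but the attested form is 'yubenusd'. The correspondence is irregular, so they are not cognates (the Fekulu form has a different source).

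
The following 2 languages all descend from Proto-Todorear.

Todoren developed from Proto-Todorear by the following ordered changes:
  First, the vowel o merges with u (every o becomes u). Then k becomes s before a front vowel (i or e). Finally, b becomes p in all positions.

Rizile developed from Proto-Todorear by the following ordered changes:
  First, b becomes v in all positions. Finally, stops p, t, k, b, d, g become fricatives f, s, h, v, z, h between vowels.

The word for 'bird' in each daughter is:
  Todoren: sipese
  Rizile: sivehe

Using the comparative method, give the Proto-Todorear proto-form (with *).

Position 3: Todoren has p, Rizile has v. Taking the neighbouring segments as reconstructed: Todoren p could go back to *p or *b; Rizile v could go back to *b or *v — the one source consistent with every daughter is *b.
Position 5: Todoren has s, Rizile has h. Taking the neighbouring segments as reconstructed: Todoren s could go back to *k or *s; Rizile h could go back to *k or *g or *h — the one source consistent with every daughter is *k.
This points to *sibeke. Verify forward in each daughter:
Todoren: *sibeke > sibese > sipese  (by palatalisation, unconditioned shift)
Rizile: *sibeke > siveke > sivehe  (by unconditioned shift, intervocalic lenition)
*sibeke is the unique common source.

*sibeke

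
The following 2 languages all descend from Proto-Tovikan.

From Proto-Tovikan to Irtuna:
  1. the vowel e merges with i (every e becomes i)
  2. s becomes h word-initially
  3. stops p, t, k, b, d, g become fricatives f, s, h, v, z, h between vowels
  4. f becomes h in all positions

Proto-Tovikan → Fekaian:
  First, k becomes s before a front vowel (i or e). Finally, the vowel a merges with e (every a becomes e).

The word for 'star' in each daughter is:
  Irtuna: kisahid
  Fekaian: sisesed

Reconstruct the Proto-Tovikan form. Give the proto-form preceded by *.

*kisaked

Position 5: Irtuna has h, Fekaian has s. Taking the neighbouring segments as reconstructed: Irtuna h could go back to *p or *k or *g or *f or *h; Fekaian s could go back to *k or *s — the one source consistent with every daughter is *k.
Position 1: Irtuna has k, Fekaian has s. Irtuna preserves k here (none of its changes turn any other segment into k), so the proto-segment is *k.
Position 4: Irtuna has a, Fekaian has e. Irtuna preserves a here (none of its changes turn any other segment into a), so the proto-segment is *a.
This points to *kisaked. Verify forward in each daughter:
Irtuna: *kisaked
  kisaked → kisakid   [vowel merger]
  kisakid (rule 2 does not apply)
  kisakid → kisahid   [intervocalic lenition]
  kisahid (rule 4 does not apply)
  giving Irtuna kisahid.
Fekaian: start from *kisaked.
  rule 1 (palatalisation): kisaked → sisased
  rule 2 (vowel merger): sisased → sisesed
  ⇒ Fekaian sisesed
*kisaked is the unique common source.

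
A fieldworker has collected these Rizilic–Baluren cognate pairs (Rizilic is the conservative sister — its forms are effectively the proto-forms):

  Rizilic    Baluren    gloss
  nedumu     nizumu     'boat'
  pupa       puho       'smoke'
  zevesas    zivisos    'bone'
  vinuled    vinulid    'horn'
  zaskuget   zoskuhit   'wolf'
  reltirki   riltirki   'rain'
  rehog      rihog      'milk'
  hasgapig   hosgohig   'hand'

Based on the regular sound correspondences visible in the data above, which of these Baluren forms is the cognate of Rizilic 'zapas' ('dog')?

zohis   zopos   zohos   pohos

hasgapig ~ hosgohig — Rizilic a corresponds to Baluren o after a consonant, before a labial obstruent.
pupa ~ puho — Rizilic p corresponds to Baluren h between vowels (before a back vowel).
zevesas ~ zivisos, zaskuget ~ zoskuhit — Rizilic a corresponds to Baluren o after a consonant, before a consonant other than r, m, n, p, b, f, v.
Applying these to Rizilic 'zapas':
  zapas → zopas   (a→o after a consonant, before a labial obstruent)
  zopas → zohas   (p→h between vowels (before a back vowel))
  zohas → zohos   (a→o after a consonant, before a consonant other than r, m, n, p, b, f, v)
So the Baluren cognate is 'zohos'.

zohos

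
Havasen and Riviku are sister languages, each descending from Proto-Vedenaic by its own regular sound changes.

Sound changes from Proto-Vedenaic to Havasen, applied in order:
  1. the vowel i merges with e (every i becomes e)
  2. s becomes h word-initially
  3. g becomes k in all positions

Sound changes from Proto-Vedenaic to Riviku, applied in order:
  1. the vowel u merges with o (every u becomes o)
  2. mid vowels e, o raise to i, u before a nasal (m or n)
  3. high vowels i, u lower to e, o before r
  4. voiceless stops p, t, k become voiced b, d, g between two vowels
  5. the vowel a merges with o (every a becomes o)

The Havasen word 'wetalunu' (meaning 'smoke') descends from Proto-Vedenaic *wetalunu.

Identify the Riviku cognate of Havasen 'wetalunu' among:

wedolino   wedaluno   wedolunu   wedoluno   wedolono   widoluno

Riviku: *wetalunu > wetalono > wetaluno > wedaluno > wedoluno  (by vowel merger, pre-nasal raising, intervocalic voicing, vowel merger)

wedoluno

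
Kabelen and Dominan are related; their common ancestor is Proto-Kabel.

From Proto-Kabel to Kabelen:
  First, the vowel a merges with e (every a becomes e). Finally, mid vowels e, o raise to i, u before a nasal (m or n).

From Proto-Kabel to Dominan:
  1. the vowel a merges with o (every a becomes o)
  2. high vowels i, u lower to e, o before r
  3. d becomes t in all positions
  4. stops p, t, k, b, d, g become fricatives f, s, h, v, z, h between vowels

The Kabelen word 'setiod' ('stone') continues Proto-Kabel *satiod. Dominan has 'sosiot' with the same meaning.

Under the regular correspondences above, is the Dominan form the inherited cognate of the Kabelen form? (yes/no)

yes

Derive the expected Dominan reflex of *satiod:
Dominan: *satiod > sotiod > sotiot > sosiot  (by vowel merger, unconditioned shift, intervocalic lenition)
Dominan 'sosiot' matches the regular reflex exactly, so the pair is cognate.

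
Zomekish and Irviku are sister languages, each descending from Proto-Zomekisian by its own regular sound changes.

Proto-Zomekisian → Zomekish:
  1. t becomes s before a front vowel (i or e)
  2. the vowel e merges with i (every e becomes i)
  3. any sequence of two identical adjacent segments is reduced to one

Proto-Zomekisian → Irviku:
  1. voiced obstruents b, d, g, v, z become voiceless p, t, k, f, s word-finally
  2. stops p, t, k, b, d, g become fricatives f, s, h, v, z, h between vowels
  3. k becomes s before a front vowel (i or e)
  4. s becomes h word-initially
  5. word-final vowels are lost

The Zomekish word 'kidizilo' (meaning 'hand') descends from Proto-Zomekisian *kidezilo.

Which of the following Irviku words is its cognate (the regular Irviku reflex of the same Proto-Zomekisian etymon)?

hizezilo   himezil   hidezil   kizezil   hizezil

Irviku: start from *kidezilo.
  rule 1: no change — kidezilo
  rule 2 (intervocalic lenition): kidezilo → kizezilo
  rule 3 (palatalisation): kizezilo → sizezilo
  rule 4 (debuccalisation): sizezilo → hizezilo
  rule 5 (apocope): hizezilo → hizezil
  ⇒ Irviku hizezil
Only 'hizezil' matches the regular Irviku development of *kidezilo.

hizezil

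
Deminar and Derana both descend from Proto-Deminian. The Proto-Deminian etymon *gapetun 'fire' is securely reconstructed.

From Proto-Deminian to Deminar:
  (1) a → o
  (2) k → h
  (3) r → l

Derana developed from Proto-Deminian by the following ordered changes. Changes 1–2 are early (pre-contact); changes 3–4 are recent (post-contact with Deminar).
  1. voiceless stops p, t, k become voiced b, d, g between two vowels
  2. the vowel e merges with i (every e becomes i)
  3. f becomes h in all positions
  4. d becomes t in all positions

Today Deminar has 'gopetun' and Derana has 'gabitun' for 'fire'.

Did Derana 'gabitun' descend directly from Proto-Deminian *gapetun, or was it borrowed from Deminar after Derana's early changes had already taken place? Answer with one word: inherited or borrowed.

inherited

If inherited, *gapetun would pass through all of Derana's changes:
Derana: *gapetun
  gapetun → gabedun   [intervocalic voicing]
  gabedun → gabidun   [vowel merger]
  gabidun (rule 3 does not apply)
  gabidun → gabitun   [unconditioned shift]
  giving Derana gabitun.
If borrowed from Deminar 'gopetun' after the early changes, it would undergo only the recent ones:
  rule 3 (unconditioned shift): no change (gopetun)
  rule 4 (unconditioned shift): no change (gopetun)
  ⇒ as a loan: gopetun
Derana 'gabitun' matches the inherited outcome exactly, so it is an inherited cognate, not a loan.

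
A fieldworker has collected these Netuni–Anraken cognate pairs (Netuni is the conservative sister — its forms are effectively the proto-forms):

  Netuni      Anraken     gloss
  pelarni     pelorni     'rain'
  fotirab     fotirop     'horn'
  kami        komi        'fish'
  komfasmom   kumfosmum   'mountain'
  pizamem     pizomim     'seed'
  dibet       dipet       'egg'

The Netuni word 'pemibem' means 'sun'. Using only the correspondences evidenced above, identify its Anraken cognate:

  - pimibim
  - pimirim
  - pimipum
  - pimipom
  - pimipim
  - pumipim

pimipim

pizamem ~ pizomim — Netuni e corresponds to Anraken i after a consonant, before a nasal.
dibet ~ dipet — Netuni b corresponds to Anraken p between vowels (before a front vowel).
Applying these to Netuni 'pemibem':
  pemibem → pimibem   (e→i after a consonant, before a nasal)
  pimibem → pimipem   (b→p between vowels (before a front vowel))
  pimipem → pimipim   (e→i after a consonant, before a nasal)
So the Anraken cognate is 'pimipim'.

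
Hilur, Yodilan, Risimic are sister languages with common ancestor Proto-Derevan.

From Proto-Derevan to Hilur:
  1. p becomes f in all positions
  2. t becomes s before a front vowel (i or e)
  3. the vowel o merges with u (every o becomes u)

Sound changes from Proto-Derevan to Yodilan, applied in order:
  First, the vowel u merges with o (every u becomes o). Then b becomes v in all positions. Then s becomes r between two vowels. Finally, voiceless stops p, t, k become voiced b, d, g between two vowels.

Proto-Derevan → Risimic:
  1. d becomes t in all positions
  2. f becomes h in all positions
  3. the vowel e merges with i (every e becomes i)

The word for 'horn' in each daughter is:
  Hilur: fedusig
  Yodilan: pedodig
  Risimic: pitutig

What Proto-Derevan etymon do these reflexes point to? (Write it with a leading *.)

*pedutig

Position 4: Hilur has u, Yodilan has o, Risimic has u. Risimic preserves u here (none of its changes turn any other segment into u), so the proto-segment is *u.
Position 1: Hilur has f, Yodilan has p, Risimic has p. Yodilan preserves p here (none of its changes turn any other segment into p), so the proto-segment is *p.
Position 2: Hilur has e, Yodilan has e, Risimic has i. Hilur preserves e here (none of its changes turn any other segment into e), so the proto-segment is *e.
Verify the candidate proto-form against each daughter:
Hilur: start from *pedutig.
  rule 1 (unconditioned shift): pedutig → fedutig
  rule 2 (palatalisation): fedutig → fedusig
  rule 3: no change — fedusig
  ⇒ Hilur fedusig
Yodilan: *pedutig > pedotig > pedodig  (by vowel merger, intervocalic voicing)
Risimic: start from *pedutig.
  rule 1 (unconditioned shift): pedutig → petutig
  rule 2: no change — petutig
  rule 3 (vowel merger): petutig → pitutig
  ⇒ Risimic pitutig
*pedutig is the unique common source.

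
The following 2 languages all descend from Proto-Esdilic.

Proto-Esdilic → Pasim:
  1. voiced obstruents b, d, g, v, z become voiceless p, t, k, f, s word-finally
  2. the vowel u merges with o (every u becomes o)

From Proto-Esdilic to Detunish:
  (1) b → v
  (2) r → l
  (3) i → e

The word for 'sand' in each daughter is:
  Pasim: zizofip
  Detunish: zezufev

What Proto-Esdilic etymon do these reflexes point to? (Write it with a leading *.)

*zizufib

Position 4: Pasim has o, Detunish has u. Detunish preserves u here (none of its changes turn any other segment into u), so the proto-segment is *u.
Position 6: Pasim has i, Detunish has e. Pasim preserves i here (none of its changes turn any other segment into i), so the proto-segment is *i.
Position 2: Pasim has i, Detunish has e. Pasim preserves i here (none of its changes turn any other segment into i), so the proto-segment is *i.
Verify the candidate proto-form against each daughter:
Pasim: *zizufib
  zizufib → zizufip   [final devoicing]
  zizufip → zizofip   [vowel merger]
  giving Pasim zizofip.
Detunish: *zizufib > zizufiv > zezufev  (by unconditioned shift, vowel merger)
No other proto-form is consistent with every reflex, so the reconstruction is *zizufib.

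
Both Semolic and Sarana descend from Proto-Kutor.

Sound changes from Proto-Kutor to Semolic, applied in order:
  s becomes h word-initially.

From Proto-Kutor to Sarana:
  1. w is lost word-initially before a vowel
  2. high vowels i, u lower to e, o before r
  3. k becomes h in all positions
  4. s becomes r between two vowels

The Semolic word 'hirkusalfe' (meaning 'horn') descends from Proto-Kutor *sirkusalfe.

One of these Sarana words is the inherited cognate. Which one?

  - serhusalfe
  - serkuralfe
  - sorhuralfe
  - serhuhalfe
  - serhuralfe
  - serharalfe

serhuralfe

Sarana: *sirkusalfe > serkusalfe > serhusalfe > serhuralfe  (by pre-rhotic lowering, unconditioned shift, rhotacism)
Among the options, 'serhuralfe' alone shows every Sarana change applied in order.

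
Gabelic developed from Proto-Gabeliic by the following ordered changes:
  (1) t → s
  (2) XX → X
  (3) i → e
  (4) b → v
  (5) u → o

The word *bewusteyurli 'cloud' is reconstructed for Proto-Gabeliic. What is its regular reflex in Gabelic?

Gabelic: *bewusteyurli
  bewusteyurli → bewusseyurli   [unconditioned shift]
  bewusseyurli → bewuseyurli   [degemination]
  bewuseyurli → bewuseyurle   [vowel merger]
  bewuseyurle → vewuseyurle   [unconditioned shift]
  vewuseyurle → vewoseyorle   [vowel merger]
  giving Gabelic vewoseyorle.

vewoseyorle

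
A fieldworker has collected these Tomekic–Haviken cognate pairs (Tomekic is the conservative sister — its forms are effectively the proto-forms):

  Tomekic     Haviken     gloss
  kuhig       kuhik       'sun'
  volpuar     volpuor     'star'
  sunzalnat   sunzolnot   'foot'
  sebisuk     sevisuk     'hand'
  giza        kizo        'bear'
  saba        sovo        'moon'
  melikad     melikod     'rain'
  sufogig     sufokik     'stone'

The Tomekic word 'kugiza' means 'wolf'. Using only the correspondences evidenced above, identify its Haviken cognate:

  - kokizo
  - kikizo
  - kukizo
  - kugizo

kukizo

sufogig ~ sufokik — Tomekic g corresponds to Haviken k between vowels (before a front vowel).
giza ~ kizo, saba ~ sovo — Tomekic a corresponds to Haviken o word-finally.
Applying these to Tomekic 'kugiza':
  kugiza → kukiza   (g→k between vowels (before a front vowel))
  kukiza → kukizo   (a→o word-finally)
So the Haviken cognate is 'kukizo'.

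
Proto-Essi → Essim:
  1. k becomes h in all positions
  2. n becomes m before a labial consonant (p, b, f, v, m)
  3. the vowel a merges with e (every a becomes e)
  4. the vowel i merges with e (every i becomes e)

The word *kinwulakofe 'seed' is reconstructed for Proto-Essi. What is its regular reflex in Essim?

Essim: *kinwulakofe
  kinwulakofe → hinwulahofe   [unconditioned shift]
  hinwulahofe (rule 2 does not apply)
  hinwulahofe → hinwulehofe   [vowel merger]
  hinwulehofe → henwulehofe   [vowel merger]
  giving Essim henwulehofe.

henwulehofe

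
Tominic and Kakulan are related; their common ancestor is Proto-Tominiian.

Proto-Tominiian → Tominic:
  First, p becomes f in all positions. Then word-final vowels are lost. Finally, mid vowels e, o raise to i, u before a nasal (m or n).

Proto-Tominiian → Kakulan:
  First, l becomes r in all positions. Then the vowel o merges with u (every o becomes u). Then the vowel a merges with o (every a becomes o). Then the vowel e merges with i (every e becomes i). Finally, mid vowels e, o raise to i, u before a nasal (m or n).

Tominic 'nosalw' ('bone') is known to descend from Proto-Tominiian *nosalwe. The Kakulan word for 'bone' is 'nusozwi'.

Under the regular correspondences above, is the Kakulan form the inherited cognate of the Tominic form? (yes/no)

no

Derive the expected Kakulan reflex of *nosalwe:
Kakulan: *nosalwe > nosarwe > nusarwe > nusorwe > nusorwi  (by unconditioned shift, vowel merger, vowel merger, vowel merger)
The regular Kakulan reflex would be 'nusorwi', but the attested form is 'nusozwi'. The correspondence is irregular, so they are not cognates (the Kakulan form has a different source).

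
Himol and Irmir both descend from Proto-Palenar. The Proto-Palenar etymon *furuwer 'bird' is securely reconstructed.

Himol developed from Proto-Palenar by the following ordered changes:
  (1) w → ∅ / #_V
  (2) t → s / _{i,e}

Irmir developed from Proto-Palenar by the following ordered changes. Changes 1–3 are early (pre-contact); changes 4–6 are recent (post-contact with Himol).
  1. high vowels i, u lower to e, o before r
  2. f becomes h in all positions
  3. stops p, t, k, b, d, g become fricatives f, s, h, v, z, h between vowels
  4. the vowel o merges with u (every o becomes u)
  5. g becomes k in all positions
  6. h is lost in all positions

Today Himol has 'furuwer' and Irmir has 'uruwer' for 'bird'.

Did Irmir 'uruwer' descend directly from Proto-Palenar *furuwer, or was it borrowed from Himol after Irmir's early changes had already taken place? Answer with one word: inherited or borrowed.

If inherited, *furuwer would pass through all of Irmir's changes:
Irmir: *furuwer > foruwer > horuwer > huruwer > uruwer  (by pre-rhotic lowering, unconditioned shift, vowel merger, h-loss)
If borrowed from Himol 'furuwer' after the early changes, it would undergo only the recent ones:
  rule 4 (vowel merger): no change (furuwer)
  rule 5 (unconditioned shift): no change (furuwer)
  rule 6 (h-loss): no change (furuwer)
  ⇒ as a loan: furuwer
Irmir 'uruwer' matches the inherited outcome exactly, so it is an inherited cognate, not a loan.

inherited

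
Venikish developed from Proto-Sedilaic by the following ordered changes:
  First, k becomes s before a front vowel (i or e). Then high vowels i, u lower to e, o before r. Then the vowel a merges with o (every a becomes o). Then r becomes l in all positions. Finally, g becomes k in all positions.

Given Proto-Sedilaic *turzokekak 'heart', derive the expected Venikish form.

Venikish: *turzokekak
  turzokekak → turzosekak   [palatalisation]
  turzosekak → torzosekak   [pre-rhotic lowering]
  torzosekak → torzosekok   [vowel merger]
  torzosekok → tolzosekok   [unconditioned shift]
  tolzosekok (rule 5 does not apply)
  giving Venikish tolzosekok.

tolzosekok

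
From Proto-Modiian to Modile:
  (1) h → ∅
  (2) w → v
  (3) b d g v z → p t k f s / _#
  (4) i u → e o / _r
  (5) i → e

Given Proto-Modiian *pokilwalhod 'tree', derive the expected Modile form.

Modile: *pokilwalhod > pokilwalod > pokilvalod > pokilvalot > pokelvalot  (by h-loss, unconditioned shift, final devoicing, vowel merger)

pokelvalot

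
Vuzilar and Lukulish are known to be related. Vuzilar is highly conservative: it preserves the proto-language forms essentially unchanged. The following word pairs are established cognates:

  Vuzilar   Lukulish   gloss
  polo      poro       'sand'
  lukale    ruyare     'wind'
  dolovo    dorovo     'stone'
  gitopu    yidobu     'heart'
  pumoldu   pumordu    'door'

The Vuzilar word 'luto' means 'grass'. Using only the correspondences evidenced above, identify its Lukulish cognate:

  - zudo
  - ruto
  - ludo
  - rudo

rudo

lukale ~ ruyare — Vuzilar l corresponds to Lukulish r word-initially before a back vowel.
gitopu ~ yidobu — Vuzilar t corresponds to Lukulish d between vowels (before a back vowel).
Applying these to Vuzilar 'luto':
  luto → ruto   (l→r word-initially before a back vowel)
  ruto → rudo   (t→d between vowels (before a back vowel))
So the Lukulish cognate is 'rudo'.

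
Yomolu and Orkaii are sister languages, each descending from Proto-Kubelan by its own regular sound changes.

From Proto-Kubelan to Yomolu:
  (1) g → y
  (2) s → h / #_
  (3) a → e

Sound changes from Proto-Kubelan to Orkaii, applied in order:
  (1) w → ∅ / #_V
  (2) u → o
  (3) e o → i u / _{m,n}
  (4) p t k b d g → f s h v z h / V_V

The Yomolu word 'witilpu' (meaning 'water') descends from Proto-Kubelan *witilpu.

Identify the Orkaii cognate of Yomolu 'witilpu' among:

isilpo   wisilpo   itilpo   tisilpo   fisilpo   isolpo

Orkaii: start from *witilpu.
  rule 1 (glide loss): witilpu → itilpu
  rule 2 (vowel merger): itilpu → itilpo
  rule 3: no change — itilpo
  rule 4 (intervocalic lenition): itilpo → isilpo
  ⇒ Orkaii isilpo

isilpo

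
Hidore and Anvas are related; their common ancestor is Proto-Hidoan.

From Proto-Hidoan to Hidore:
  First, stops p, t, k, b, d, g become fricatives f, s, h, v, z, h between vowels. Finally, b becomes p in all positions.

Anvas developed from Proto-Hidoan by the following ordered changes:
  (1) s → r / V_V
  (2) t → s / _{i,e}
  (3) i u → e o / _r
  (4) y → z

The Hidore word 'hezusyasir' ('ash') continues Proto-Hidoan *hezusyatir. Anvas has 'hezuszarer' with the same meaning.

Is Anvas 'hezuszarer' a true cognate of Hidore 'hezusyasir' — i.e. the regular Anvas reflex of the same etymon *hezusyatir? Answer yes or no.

no

Derive the expected Anvas reflex of *hezusyatir:
Anvas: *hezusyatir > hezusyasir > hezusyaser > hezuszaser  (by palatalisation, pre-rhotic lowering, unconditioned shift)
The regular Anvas reflex would be 'hezuszaser', but the attested form is 'hezuszarer'. The correspondence is irregular, so they are not cognates (the Anvas form has a different source).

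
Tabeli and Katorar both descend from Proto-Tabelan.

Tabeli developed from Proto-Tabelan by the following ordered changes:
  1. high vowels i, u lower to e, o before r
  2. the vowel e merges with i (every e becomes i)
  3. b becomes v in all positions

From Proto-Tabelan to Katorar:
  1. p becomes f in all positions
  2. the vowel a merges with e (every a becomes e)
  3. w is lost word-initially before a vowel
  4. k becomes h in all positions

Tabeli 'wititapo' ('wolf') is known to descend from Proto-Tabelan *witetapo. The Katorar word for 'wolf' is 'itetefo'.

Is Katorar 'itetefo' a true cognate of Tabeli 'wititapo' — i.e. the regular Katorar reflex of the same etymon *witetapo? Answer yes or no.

Derive the expected Katorar reflex of *witetapo:
Katorar: *witetapo > witetafo > witetefo > itetefo  (by unconditioned shift, vowel merger, glide loss)
Katorar 'itetefo' matches the regular reflex exactly, so the pair is cognate.

yes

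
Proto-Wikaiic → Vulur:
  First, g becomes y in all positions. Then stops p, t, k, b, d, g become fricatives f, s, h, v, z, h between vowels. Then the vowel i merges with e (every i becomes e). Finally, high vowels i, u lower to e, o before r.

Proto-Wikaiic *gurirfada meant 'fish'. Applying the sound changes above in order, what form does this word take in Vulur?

Vulur: *gurirfada > yurirfada > yurirfaza > yurerfaza > yorerfaza  (by unconditioned shift, intervocalic lenition, vowel merger, pre-rhotic lowering)

yorerfaza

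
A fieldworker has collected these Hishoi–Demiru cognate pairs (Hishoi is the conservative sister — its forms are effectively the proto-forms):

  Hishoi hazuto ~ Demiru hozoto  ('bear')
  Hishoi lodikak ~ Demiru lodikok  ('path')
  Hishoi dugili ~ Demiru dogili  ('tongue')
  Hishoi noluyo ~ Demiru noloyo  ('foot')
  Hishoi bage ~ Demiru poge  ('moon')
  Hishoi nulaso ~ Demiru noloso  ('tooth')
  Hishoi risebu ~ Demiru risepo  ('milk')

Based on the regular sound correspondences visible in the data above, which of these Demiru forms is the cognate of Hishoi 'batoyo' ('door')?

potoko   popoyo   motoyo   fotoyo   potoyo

bage ~ poge — Hishoi b corresponds to Demiru p word-initially before a back vowel.
hazuto ~ hozoto, lodikak ~ lodikok — Hishoi a corresponds to Demiru o after a consonant, before a consonant other than r, m, n, p, b, f, v.
Applying these to Hishoi 'batoyo':
  batoyo → patoyo   (b→p word-initially before a back vowel)
  patoyo → potoyo   (a→o after a consonant, before a consonant other than r, m, n, p, b, f, v)
So the Demiru cognate is 'potoyo'.

potoyo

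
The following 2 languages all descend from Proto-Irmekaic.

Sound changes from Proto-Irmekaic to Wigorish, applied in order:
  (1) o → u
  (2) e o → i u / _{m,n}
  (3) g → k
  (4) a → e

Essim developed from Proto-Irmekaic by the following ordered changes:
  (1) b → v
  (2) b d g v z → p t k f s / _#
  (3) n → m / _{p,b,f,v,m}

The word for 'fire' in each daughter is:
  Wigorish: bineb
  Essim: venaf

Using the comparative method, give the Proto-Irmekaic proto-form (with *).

*benab

Position 2: Wigorish has i, Essim has e. Essim preserves e here (none of its changes turn any other segment into e), so the proto-segment is *e.
Position 4: Wigorish has e, Essim has a. Essim preserves a here (none of its changes turn any other segment into a), so the proto-segment is *a.
This points to *benab. Verify forward in each daughter:
Wigorish: start from *benab.
  rule 1: no change — benab
  rule 2 (pre-nasal raising): benab → binab
  rule 3: no change — binab
  rule 4 (vowel merger): binab → bineb
  ⇒ Wigorish bineb
Essim: start from *benab.
  rule 1 (unconditioned shift): benab → venav
  rule 2 (final devoicing): venav → venaf
  rule 3: no change — venaf
  ⇒ Essim venaf
*benab is the unique common source.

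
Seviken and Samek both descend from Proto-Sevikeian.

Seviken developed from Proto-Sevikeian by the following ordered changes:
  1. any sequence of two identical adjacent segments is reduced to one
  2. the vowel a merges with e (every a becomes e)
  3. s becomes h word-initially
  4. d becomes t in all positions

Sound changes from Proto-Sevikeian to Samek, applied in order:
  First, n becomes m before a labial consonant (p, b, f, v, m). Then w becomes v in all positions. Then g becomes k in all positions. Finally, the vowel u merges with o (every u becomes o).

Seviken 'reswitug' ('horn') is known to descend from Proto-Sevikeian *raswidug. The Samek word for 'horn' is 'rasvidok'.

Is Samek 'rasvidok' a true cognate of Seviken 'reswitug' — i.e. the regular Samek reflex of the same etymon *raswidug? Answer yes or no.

yes

Derive the expected Samek reflex of *raswidug:
Samek: *raswidug
  raswidug (rule 1 does not apply)
  raswidug → rasvidug   [unconditioned shift]
  rasvidug → rasviduk   [unconditioned shift]
  rasviduk → rasvidok   [vowel merger]
  giving Samek rasvidok.
Samek 'rasvidok' matches the regular reflex exactly, so the pair is cognate.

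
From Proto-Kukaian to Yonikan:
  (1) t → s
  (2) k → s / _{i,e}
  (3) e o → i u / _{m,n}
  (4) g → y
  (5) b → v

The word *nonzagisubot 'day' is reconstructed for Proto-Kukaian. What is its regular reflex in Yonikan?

nunzayisuvos

Yonikan: *nonzagisubot > nonzagisubos > nunzagisubos > nunzayisubos > nunzayisuvos  (by unconditioned shift, pre-nasal raising, unconditioned shift, unconditioned shift)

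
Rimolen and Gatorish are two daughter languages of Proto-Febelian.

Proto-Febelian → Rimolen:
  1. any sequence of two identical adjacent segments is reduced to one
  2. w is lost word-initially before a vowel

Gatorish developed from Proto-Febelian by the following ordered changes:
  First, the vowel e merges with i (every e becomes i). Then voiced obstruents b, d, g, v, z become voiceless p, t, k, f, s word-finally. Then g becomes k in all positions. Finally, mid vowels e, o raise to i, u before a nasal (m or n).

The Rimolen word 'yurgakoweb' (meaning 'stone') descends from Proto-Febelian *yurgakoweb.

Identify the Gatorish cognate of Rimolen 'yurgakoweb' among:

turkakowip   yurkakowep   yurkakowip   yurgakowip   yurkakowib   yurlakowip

yurkakowip

Gatorish: start from *yurgakoweb.
  rule 1 (vowel merger): yurgakoweb → yurgakowib
  rule 2 (final devoicing): yurgakowib → yurgakowip
  rule 3 (unconditioned shift): yurgakowip → yurkakowip
  rule 4: no change — yurkakowip
  ⇒ Gatorish yurkakowip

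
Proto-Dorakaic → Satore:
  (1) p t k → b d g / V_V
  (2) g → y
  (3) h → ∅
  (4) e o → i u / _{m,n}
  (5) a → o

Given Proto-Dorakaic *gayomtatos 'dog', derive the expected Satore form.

Satore: *gayomtatos
  gayomtatos → gayomtados   [intervocalic voicing]
  gayomtados → yayomtados   [unconditioned shift]
  yayomtados (rule 3 does not apply)
  yayomtados → yayumtados   [pre-nasal raising]
  yayumtados → yoyumtodos   [vowel merger]
  giving Satore yoyumtodos.

yoyumtodos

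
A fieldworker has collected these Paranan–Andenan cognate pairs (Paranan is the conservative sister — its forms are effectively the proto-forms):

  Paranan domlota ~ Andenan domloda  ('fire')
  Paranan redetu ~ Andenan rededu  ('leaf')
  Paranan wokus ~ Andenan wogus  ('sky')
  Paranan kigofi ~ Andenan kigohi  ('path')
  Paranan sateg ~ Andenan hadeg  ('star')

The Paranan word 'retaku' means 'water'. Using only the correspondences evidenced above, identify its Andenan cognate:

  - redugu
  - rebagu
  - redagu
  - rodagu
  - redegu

redagu

domlota ~ domloda — Paranan t corresponds to Andenan d between vowels (before a back vowel).
wokus ~ wogus — Paranan k corresponds to Andenan g between vowels (before a back vowel).
Applying these to Paranan 'retaku':
  retaku → redaku   (t→d between vowels (before a back vowel))
  redaku → redagu   (k→g between vowels (before a back vowel))
So the Andenan cognate is 'redagu'.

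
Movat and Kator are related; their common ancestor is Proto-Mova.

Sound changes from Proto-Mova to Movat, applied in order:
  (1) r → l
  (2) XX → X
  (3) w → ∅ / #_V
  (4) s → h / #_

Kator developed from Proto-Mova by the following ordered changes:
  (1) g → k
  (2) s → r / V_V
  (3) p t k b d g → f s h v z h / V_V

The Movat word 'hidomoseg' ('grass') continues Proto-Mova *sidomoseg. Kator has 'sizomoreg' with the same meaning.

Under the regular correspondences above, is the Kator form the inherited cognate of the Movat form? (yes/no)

Derive the expected Kator reflex of *sidomoseg:
Kator: *sidomoseg > sidomosek > sidomorek > sizomorek  (by unconditioned shift, rhotacism, intervocalic lenition)
The regular Kator reflex would be 'sizomorek', but the attested form is 'sizomoreg'. The correspondence is irregular, so they are not cognates (the Kator form has a different source).

no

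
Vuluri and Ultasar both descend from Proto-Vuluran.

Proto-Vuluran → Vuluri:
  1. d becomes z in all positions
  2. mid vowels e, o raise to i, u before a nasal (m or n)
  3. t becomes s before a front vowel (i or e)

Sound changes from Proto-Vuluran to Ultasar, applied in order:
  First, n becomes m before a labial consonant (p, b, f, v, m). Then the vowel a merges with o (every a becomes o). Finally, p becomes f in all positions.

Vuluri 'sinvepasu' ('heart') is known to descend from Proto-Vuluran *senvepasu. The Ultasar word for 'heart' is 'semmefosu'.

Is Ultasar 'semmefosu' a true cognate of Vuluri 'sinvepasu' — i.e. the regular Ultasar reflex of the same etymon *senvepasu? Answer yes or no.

no

Derive the expected Ultasar reflex of *senvepasu:
Ultasar: *senvepasu
  senvepasu → semvepasu   [nasal place assimilation]
  semvepasu → semveposu   [vowel merger]
  semveposu → semvefosu   [unconditioned shift]
  giving Ultasar semvefosu.
The regular Ultasar reflex would be 'semvefosu', but the attested form is 'semmefosu'. The correspondence is irregular, so they are not cognates (the Ultasar form has a different source).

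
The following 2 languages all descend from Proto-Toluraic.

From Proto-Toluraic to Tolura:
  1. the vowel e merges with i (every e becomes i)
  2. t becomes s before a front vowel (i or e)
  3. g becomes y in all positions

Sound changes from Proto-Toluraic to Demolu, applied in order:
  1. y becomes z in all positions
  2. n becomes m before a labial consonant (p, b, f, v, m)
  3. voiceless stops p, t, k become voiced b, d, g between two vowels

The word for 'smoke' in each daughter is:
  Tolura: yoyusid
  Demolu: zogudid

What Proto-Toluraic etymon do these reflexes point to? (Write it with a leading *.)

Position 5: Tolura has s, Demolu has d. Taking the neighbouring segments as reconstructed: Tolura s could go back to *t or *s; Demolu d could go back to *t or *d — the one source consistent with every daughter is *t.
Position 1: Tolura has y, Demolu has z. Taking the neighbouring segments as reconstructed: Tolura y could go back to *g or *y; Demolu z could go back to *z or *y — the one source consistent with every daughter is *y.
Continuing position by position gives *yogutid; check it forward:
Tolura: *yogutid > yogusid > yoyusid  (by palatalisation, unconditioned shift)
Demolu: *yogutid
  yogutid → zogutid   [unconditioned shift]
  zogutid (rule 2 does not apply)
  zogutid → zogudid   [intervocalic voicing]
  giving Demolu zogudid.
No other proto-form is consistent with every reflex, so the reconstruction is *yogutid.

*yogutid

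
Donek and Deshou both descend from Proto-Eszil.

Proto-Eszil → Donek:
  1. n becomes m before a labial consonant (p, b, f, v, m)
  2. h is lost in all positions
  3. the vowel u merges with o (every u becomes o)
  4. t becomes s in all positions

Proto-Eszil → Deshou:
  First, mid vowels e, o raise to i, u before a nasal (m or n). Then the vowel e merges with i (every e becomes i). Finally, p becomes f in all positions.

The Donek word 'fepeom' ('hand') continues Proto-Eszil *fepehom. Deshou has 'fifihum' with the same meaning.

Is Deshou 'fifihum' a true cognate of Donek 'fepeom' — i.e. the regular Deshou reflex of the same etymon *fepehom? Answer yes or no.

yes

Derive the expected Deshou reflex of *fepehom:
Deshou: *fepehom > fepehum > fipihum > fifihum  (by pre-nasal raising, vowel merger, unconditioned shift)
Deshou 'fifihum' matches the regular reflex exactly, so the pair is cognate.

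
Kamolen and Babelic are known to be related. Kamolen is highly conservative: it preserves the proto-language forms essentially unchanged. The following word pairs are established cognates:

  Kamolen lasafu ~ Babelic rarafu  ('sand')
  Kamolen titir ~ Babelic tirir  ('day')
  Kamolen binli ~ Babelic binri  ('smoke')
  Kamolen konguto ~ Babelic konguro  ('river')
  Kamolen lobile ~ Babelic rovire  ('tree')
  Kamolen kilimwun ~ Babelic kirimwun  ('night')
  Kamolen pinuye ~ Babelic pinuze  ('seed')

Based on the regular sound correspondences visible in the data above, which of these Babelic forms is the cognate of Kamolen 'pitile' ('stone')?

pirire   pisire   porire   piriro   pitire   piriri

pirire

titir ~ tirir — Kamolen t corresponds to Babelic r between vowels (before a front vowel).
lobile ~ rovire — Kamolen l corresponds to Babelic r between vowels (before a front vowel).
Applying these to Kamolen 'pitile':
  pitile → pirile   (t→r between vowels (before a front vowel))
  pirile → pirire   (l→r between vowels (before a front vowel))
So the Babelic cognate is 'pirire'.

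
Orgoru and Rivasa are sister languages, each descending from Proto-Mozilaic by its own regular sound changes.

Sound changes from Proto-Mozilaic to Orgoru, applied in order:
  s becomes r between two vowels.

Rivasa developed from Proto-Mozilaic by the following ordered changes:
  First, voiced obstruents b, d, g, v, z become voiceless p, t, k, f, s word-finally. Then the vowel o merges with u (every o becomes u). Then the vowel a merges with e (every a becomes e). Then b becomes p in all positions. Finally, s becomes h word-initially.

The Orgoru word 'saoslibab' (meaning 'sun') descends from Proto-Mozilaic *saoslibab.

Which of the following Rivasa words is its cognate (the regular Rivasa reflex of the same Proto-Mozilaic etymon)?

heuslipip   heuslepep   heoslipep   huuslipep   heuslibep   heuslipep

heuslipep

Rivasa: *saoslibab > saoslibap > sauslibap > seuslibep > seuslipep > heuslipep  (by final devoicing, vowel merger, vowel merger, unconditioned shift, debuccalisation)
Only 'heuslipep' matches the regular Rivasa development of *saoslibab.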